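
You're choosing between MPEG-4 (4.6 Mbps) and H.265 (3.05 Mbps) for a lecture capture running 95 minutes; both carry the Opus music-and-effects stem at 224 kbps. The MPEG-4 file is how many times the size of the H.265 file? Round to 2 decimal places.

1.47

95 min = 5700 s
Audio: 224 kbps = 0.224 Mbps.
MPEG-4: 4.824 Mbps × 5700 s = 27496.8 Mb = 3.201 GiB.
H.265: 3.274 Mbps × 5700 s = 18661.8 Mb = 2.173 GiB.
Ratio: 3.201 / 2.173 = 1.473.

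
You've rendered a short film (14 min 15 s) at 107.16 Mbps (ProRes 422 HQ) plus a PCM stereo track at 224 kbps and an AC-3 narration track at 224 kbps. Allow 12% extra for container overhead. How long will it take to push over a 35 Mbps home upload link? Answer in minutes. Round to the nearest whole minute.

14 min 15 s = 855 s
Audio total: 224 + 224 = 448 kbps = 0.448 Mbps.
Total bitrate: 107.608 Mbps.
File: 107.608 Mbps × 855 s = 92004.8 Mb.
With 12% container overhead: ×1.12. → 103045.4 Mb.
At 35 Mbps: 103045.4 / 35 = 2944.2 s ≈ 49.1 minutes.

49 minutes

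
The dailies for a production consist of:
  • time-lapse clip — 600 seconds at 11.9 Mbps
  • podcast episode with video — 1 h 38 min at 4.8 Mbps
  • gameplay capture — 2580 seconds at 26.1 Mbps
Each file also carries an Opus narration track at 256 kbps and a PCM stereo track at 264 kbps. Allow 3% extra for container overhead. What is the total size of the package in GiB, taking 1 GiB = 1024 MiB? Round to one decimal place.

Audio total: 256 + 264 = 520 kbps = 0.520 Mbps.
time-lapse clip: 12.420 Mbps × 600 s × 1.03 = 7675.6 Mb
podcast episode with video: 5.320 Mbps × 5880 s × 1.03 = 32220.0 Mb
gameplay capture: 26.620 Mbps × 2580 s × 1.03 = 70740.0 Mb
Total: 110635.6 Mb = 13829.4 MB.
= 12.88 GiB.

12.9 GiB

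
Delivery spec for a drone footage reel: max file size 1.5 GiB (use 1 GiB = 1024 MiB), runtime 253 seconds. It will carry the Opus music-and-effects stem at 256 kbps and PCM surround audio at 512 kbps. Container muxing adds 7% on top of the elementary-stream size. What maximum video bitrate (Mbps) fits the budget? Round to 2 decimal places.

Budget: 1.5 GiB = 12884.9 Mb.
Stream payload after overhead: 12884.9 / 1.07 = 12042.0 Mb.
Total bitrate budget: 12042.0 Mb / 253 s = 47.597 Mbps.
Audio total: 256 + 512 = 768 kbps = 0.768 Mbps.
Video: 47.597 − 0.768 = 46.829 Mbps.

46.83 Mbps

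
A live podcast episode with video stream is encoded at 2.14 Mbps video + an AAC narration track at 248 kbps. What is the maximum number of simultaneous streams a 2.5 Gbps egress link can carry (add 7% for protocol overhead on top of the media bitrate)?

978

Audio: 248 kbps = 0.248 Mbps.
Per-viewer media rate: 2.388 Mbps.
On the wire with 7% overhead: 2.555 Mbps.
2.5 Gbps = 2,500 Mbps; 2,500 / 2.555 = 978.41 → 978 viewers.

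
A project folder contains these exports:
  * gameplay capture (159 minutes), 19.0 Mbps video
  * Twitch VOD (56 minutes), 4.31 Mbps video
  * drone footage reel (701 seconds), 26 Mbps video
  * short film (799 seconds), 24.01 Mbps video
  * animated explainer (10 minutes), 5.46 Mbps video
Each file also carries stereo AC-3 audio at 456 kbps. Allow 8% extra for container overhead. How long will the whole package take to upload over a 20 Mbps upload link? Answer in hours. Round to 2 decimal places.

Audio: 456 kbps = 0.456 Mbps.
gameplay capture: 19.456 Mbps × 9540 s × 1.08 = 200459.1 Mb
Twitch VOD: 4.766 Mbps × 3360 s × 1.08 = 17294.9 Mb
drone footage reel: 26.456 Mbps × 701 s × 1.08 = 20029.3 Mb
short film: 24.466 Mbps × 799 s × 1.08 = 21112.2 Mb
animated explainer: 5.916 Mbps × 600 s × 1.08 = 3833.6 Mb
Total: 262729.0 Mb = 32841.1 MB.
At 20 Mbps: 262729.0 / 20 = 13136 s ≈ 3.65 hours.

3.65 hours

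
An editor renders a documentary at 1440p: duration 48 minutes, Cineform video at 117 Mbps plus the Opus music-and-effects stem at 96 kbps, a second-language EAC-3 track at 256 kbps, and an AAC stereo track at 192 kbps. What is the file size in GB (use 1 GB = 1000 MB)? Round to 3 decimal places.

48 min = 2880 s
Audio total: 96 + 256 + 192 = 544 kbps = 0.544 Mbps.
Total bitrate: 117 + 0.544 = 117.544 Mbps.
Stream data: 117.544 Mbps × 2880 s = 338526.7 Mb.
338,527 Mb ÷ 8 = 42,316 MB → 42.32 GB.

42.316 GB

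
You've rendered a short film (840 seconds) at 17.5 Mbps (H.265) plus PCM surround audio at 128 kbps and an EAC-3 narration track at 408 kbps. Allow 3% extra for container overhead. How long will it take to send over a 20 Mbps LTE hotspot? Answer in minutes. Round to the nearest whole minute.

13 minutes

Audio total: 128 + 408 = 536 kbps = 0.536 Mbps.
Total bitrate: 18.036 Mbps.
File: 18.036 Mbps × 840 s = 15150.2 Mb.
With 3% container overhead: ×1.03. → 15604.7 Mb.
At 20 Mbps: 15604.7 / 20 = 780.2 s ≈ 13 minutes.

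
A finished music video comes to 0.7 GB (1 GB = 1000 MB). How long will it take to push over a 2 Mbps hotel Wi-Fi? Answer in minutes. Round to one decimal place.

File: 0.7 GB = 5600.0 Mb.
At 2 Mbps: 5600.0 / 2 = 2800.0 s ≈ 46.7 minutes.

46.7 minutes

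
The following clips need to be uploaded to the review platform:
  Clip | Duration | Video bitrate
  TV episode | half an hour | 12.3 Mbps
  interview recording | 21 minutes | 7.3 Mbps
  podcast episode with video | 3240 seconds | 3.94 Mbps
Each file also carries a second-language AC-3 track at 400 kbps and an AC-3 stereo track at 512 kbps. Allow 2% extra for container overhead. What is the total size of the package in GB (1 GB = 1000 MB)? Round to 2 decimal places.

Audio total: 400 + 512 = 912 kbps = 0.912 Mbps.
TV episode: 13.212 Mbps × 1800 s × 1.02 = 24257.2 Mb
interview recording: 8.212 Mbps × 1260 s × 1.02 = 10554.1 Mb
podcast episode with video: 4.852 Mbps × 3240 s × 1.02 = 16034.9 Mb
Total: 50846.2 Mb = 6355.8 MB.
= 6.356 GB.

6.36 GB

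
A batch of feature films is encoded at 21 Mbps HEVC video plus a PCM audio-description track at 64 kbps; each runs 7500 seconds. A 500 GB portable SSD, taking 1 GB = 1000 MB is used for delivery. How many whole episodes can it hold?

Audio: 64 kbps = 0.064 Mbps.
Total bitrate: 21.064 Mbps.
Per item: 21.064 Mbps × 7500 s = 157,980 Mb = 19,748 MB.
Capacity: 500 GB = 4,000,000 Mb; 25.32 items → 25 complete.

25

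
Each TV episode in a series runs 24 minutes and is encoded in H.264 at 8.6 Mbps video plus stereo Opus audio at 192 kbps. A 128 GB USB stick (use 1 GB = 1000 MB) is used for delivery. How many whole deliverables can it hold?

24 min = 1440 s
Audio: 192 kbps = 0.192 Mbps.
Total bitrate: 8.792 Mbps.
Per item: 8.792 Mbps × 1440 s = 12,660 Mb = 1,583 MB.
Capacity: 128 GB = 1,024,000 Mb; 80.88 items → 80 complete.

80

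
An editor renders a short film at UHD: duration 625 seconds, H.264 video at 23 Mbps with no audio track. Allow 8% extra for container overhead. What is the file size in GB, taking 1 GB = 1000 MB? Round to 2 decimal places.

1.94 GB

Total bitrate: 23 Mbps.
Stream data: 23.000 Mbps × 625 s = 14375.0 Mb.
With 8% container overhead: ×1.08.
15,525 Mb ÷ 8 = 1,941 MB → 1.941 GB.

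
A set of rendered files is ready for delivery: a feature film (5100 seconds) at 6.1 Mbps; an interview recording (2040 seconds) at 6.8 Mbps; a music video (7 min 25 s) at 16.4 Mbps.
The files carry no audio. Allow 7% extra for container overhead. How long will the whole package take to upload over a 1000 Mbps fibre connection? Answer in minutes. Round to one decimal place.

feature film: 6.100 Mbps × 5100 s × 1.07 = 33287.7 Mb
interview recording: 6.800 Mbps × 2040 s × 1.07 = 14843.0 Mb
music video: 16.400 Mbps × 445 s × 1.07 = 7808.9 Mb
Total: 55939.6 Mb = 6992.4 MB.
At 1000 Mbps: 55939.6 / 1000 = 56 s ≈ 0.932 minutes.

0.9 minutes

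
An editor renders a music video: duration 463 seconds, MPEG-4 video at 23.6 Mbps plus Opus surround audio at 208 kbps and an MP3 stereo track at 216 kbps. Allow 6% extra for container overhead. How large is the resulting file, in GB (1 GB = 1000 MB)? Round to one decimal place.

Audio total: 208 + 216 = 424 kbps = 0.424 Mbps.
Total bitrate: 23.6 + 0.424 = 24.024 Mbps.
Stream data: 24.024 Mbps × 463 s = 11123.1 Mb.
With 6% container overhead: ×1.06.
11,790 Mb ÷ 8 = 1,474 MB → 1.474 GB.

1.5 GB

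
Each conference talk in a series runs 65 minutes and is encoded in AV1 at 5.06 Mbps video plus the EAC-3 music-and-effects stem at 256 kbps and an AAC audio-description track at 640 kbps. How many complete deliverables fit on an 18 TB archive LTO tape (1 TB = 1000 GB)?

65 min = 3900 s
Audio total: 256 + 640 = 896 kbps = 0.896 Mbps.
Total bitrate: 5.956 Mbps.
Per item: 5.956 Mbps × 3900 s = 23,228 Mb = 2,904 MB.
Capacity: 18 TB = 144,000,000 Mb; 6199.31 items → 6199 complete.

6199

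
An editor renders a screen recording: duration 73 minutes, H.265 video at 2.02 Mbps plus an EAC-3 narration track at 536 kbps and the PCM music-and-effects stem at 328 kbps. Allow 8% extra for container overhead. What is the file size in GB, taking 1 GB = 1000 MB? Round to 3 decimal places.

73 min = 4380 s
Audio total: 536 + 328 = 864 kbps = 0.864 Mbps.
Total bitrate: 2.02 + 0.864 = 2.884 Mbps.
Stream data: 2.884 Mbps × 4380 s = 12631.9 Mb.
With 8% container overhead: ×1.08.
13,642 Mb ÷ 8 = 1,705 MB → 1.705 GB.

1.705 GB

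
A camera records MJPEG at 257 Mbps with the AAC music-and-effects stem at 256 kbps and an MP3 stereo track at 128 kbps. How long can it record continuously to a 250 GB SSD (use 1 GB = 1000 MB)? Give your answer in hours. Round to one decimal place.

2.2 hours

Audio total: 256 + 128 = 384 kbps = 0.384 Mbps.
Total bitrate: 257 + 0.384 = 257.384 Mbps.
Capacity: 250 GB = 2,000,000 Mb.
Recording time: 2,000,000 / 257.384 = 7,770 s ≈ 2.16 hours.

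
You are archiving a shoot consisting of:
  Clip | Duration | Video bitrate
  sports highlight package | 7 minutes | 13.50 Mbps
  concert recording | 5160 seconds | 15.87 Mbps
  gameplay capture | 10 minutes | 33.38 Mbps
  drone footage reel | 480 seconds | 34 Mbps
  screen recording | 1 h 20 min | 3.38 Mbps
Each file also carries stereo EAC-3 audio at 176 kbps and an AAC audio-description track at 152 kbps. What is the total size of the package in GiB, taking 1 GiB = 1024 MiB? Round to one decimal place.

16.8 GiB

Audio total: 176 + 152 = 328 kbps = 0.328 Mbps.
sports highlight package: 13.828 Mbps × 420 s = 5807.8 Mb
concert recording: 16.198 Mbps × 5160 s = 83581.7 Mb
gameplay capture: 33.708 Mbps × 600 s = 20224.8 Mb
drone footage reel: 34.328 Mbps × 480 s = 16477.4 Mb
screen recording: 3.708 Mbps × 4800 s = 17798.4 Mb
Total: 143890.1 Mb = 17986.3 MB.
= 16.75 GiB.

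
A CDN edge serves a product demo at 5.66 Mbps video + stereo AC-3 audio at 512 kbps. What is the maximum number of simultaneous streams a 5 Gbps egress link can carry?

810

Audio: 512 kbps = 0.512 Mbps.
Per-viewer media rate: 6.172 Mbps.
5 Gbps = 5,000 Mbps; 5,000 / 6.172 = 810.11 → 810 viewers.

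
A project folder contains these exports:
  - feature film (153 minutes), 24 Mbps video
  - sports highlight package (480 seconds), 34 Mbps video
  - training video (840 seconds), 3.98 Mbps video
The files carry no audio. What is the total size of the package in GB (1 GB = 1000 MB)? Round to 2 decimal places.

30.00 GB

feature film: 24.000 Mbps × 9180 s = 220320.0 Mb
sports highlight package: 34.000 Mbps × 480 s = 16320.0 Mb
training video: 3.980 Mbps × 840 s = 3343.2 Mb
Total: 239983.2 Mb = 29997.9 MB.
= 30.00 GB.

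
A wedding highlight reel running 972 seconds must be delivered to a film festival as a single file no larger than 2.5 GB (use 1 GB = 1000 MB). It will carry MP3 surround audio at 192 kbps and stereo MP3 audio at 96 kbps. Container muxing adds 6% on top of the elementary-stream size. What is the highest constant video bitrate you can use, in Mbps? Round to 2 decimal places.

19.12 Mbps

Budget: 2.5 GB = 20000.0 Mb.
Stream payload after overhead: 20000.0 / 1.06 = 18867.9 Mb.
Total bitrate budget: 18867.9 Mb / 972 s = 19.411 Mbps.
Audio total: 192 + 96 = 288 kbps = 0.288 Mbps.
Video: 19.411 − 0.288 = 19.123 Mbps.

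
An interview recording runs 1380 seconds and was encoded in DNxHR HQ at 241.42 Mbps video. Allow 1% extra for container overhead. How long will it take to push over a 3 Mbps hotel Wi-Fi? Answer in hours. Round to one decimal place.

File: 241.420 Mbps × 1380 s = 333159.6 Mb.
With 1% container overhead: ×1.01. → 336491.2 Mb.
At 3 Mbps: 336491.2 / 3 = 112163.7 s ≈ 31.2 hours.

31.2 hours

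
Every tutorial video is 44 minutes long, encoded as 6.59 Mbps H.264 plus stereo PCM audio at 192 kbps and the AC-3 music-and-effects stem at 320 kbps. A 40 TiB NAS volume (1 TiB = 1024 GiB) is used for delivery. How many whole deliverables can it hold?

18765

44 min = 2640 s
Audio total: 192 + 320 = 512 kbps = 0.512 Mbps.
Total bitrate: 7.102 Mbps.
Per item: 7.102 Mbps × 2640 s = 18,749 Mb = 2,344 MB.
Capacity: 40 TiB = 351,843,721 Mb; 18765.72 items → 18765 complete.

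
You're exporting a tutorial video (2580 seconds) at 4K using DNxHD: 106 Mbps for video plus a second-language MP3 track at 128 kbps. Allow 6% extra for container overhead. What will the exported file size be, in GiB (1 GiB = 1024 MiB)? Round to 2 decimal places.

33.79 GiB

Audio: 128 kbps = 0.128 Mbps.
Total bitrate: 106 + 0.128 = 106.128 Mbps.
Stream data: 106.128 Mbps × 2580 s = 273810.2 Mb.
With 6% container overhead: ×1.06.
290,239 Mb = 36,279,856,800 bytes ÷ 1,073,741,824 = 33.79 GiB.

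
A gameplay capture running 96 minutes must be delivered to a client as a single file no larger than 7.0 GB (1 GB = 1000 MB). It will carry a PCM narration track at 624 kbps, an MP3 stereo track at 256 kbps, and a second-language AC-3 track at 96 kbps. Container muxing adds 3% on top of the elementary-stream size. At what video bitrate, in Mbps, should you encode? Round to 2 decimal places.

Budget: 7.0 GB = 56000.0 Mb.
Stream payload after overhead: 56000.0 / 1.03 = 54368.9 Mb.
96 min = 5760 s
Total bitrate budget: 54368.9 Mb / 5760 s = 9.439 Mbps.
Audio total: 624 + 256 + 96 = 976 kbps = 0.976 Mbps.
Video: 9.439 − 0.976 = 8.463 Mbps.

8.46 Mbps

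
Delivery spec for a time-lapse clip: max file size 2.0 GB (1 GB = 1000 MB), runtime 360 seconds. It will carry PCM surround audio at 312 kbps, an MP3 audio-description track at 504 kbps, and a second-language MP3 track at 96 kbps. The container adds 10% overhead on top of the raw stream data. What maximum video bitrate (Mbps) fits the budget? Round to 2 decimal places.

39.49 Mbps

Budget: 2.0 GB = 16000.0 Mb.
Stream payload after overhead: 16000.0 / 1.10 = 14545.5 Mb.
Total bitrate budget: 14545.5 Mb / 360 s = 40.404 Mbps.
Audio total: 312 + 504 + 96 = 912 kbps = 0.912 Mbps.
Video: 40.404 − 0.912 = 39.492 Mbps.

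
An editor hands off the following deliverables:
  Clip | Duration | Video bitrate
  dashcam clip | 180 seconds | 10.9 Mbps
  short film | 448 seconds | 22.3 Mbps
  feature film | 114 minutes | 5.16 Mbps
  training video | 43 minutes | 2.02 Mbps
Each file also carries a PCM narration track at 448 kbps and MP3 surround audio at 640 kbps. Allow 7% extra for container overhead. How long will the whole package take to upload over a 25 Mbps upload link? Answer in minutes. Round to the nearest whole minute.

Audio total: 448 + 640 = 1088 kbps = 1.088 Mbps.
dashcam clip: 11.988 Mbps × 180 s × 1.07 = 2308.9 Mb
short film: 23.388 Mbps × 448 s × 1.07 = 11211.3 Mb
feature film: 6.248 Mbps × 6840 s × 1.07 = 45727.9 Mb
training video: 3.108 Mbps × 2580 s × 1.07 = 8579.9 Mb
Total: 67828.0 Mb = 8478.5 MB.
At 25 Mbps: 67828.0 / 25 = 2713 s ≈ 45.2 minutes.

45 minutes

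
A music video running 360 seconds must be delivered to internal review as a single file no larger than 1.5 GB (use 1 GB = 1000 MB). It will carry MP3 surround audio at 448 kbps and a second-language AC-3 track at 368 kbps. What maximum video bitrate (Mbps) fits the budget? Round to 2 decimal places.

Budget: 1.5 GB = 12000.0 Mb.
Total bitrate budget: 12000.0 Mb / 360 s = 33.333 Mbps.
Audio total: 448 + 368 = 816 kbps = 0.816 Mbps.
Video: 33.333 − 0.816 = 32.517 Mbps.

32.52 Mbps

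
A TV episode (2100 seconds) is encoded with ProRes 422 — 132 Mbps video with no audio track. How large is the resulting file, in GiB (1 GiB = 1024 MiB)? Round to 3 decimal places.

Total bitrate: 132 Mbps.
Stream data: 132.000 Mbps × 2100 s = 277200.0 Mb.
277,200 Mb = 34,650,000,000 bytes ÷ 1,073,741,824 = 32.27 GiB.

32.270 GiB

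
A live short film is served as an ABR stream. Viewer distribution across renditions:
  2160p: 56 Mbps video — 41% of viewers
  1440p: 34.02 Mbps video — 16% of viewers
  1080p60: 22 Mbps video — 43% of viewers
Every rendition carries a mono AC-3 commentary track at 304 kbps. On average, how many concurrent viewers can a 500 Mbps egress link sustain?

Audio: 304 kbps = 0.304 Mbps.
Average per-viewer bitrate: 0.41×56.304 + 0.16×34.324 + 0.43×22.304 = 38.167 Mbps.
500 Mbps = 500.0 Mbps; 500.0 / 38.167 = 13.10 → 13.

13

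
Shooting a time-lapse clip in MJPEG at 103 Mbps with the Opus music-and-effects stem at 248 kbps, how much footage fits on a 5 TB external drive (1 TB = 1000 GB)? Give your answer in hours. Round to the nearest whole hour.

Audio: 248 kbps = 0.248 Mbps.
Total bitrate: 103 + 0.248 = 103.248 Mbps.
Capacity: 5 TB = 40,000,000 Mb.
Recording time: 40,000,000 / 103.248 = 387,417 s ≈ 108 hours.

108 hours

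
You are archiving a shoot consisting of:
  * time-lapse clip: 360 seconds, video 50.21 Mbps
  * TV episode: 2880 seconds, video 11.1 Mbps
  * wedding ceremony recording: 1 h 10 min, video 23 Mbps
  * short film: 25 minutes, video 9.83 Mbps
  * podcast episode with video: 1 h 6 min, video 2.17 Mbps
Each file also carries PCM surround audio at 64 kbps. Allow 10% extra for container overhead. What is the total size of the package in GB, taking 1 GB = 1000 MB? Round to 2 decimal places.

Audio: 64 kbps = 0.064 Mbps.
time-lapse clip: 50.274 Mbps × 360 s × 1.10 = 19908.5 Mb
TV episode: 11.164 Mbps × 2880 s × 1.10 = 35367.6 Mb
wedding ceremony recording: 23.064 Mbps × 4200 s × 1.10 = 106555.7 Mb
short film: 9.894 Mbps × 1500 s × 1.10 = 16325.1 Mb
podcast episode with video: 2.234 Mbps × 3960 s × 1.10 = 9731.3 Mb
Total: 187888.1 Mb = 23486.0 MB.
= 23.49 GB.

23.49 GB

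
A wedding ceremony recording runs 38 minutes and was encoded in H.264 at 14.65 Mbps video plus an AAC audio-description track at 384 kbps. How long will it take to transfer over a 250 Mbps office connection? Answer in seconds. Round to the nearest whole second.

137 seconds

38 min = 2280 s
Audio: 384 kbps = 0.384 Mbps.
Total bitrate: 15.034 Mbps.
File: 15.034 Mbps × 2280 s = 34277.5 Mb.
At 250 Mbps: 34277.5 / 250 = 137.1 s ≈ 137 seconds.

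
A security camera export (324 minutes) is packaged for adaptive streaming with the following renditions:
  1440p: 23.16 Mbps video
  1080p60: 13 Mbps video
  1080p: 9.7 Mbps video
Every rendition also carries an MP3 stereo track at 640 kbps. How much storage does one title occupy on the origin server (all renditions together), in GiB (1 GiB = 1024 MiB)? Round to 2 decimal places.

324 min = 19440 s
Audio: 640 kbps = 0.640 Mbps.
Sum of rendition bitrates: (23.16+0.640) + (13+0.640) + (9.7+0.640) = 47.780 Mbps.
× 19440 s = 928,843 Mb = 116,105 MB = 108.1 GiB.

108.13 GiB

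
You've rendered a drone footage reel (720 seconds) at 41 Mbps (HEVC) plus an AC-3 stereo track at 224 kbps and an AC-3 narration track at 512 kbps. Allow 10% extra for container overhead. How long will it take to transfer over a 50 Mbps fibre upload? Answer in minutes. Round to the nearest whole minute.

11 minutes

Audio total: 224 + 512 = 736 kbps = 0.736 Mbps.
Total bitrate: 41.736 Mbps.
File: 41.736 Mbps × 720 s = 30049.9 Mb.
With 10% container overhead: ×1.10. → 33054.9 Mb.
At 50 Mbps: 33054.9 / 50 = 661.1 s ≈ 11 minutes.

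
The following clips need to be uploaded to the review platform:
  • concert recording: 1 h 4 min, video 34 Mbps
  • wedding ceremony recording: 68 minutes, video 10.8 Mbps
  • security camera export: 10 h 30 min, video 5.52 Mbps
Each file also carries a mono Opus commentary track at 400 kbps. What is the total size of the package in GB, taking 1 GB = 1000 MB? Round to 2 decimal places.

50.20 GB

Audio: 400 kbps = 0.400 Mbps.
concert recording: 34.400 Mbps × 3840 s = 132096.0 Mb
wedding ceremony recording: 11.200 Mbps × 4080 s = 45696.0 Mb
security camera export: 5.920 Mbps × 37800 s = 223776.0 Mb
Total: 401568.0 Mb = 50196.0 MB.
= 50.20 GB.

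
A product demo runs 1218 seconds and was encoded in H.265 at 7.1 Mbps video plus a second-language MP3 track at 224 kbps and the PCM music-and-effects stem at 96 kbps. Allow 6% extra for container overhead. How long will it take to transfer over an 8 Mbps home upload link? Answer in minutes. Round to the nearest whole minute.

20 minutes

Audio total: 224 + 96 = 320 kbps = 0.320 Mbps.
Total bitrate: 7.420 Mbps.
File: 7.420 Mbps × 1218 s = 9037.6 Mb.
With 6% container overhead: ×1.06. → 9579.8 Mb.
At 8 Mbps: 9579.8 / 8 = 1197.5 s ≈ 20 minutes.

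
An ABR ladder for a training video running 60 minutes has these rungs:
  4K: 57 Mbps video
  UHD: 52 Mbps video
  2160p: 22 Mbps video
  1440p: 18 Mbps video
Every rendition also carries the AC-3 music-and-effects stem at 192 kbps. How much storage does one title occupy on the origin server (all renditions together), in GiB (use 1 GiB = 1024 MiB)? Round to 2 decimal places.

60 min = 3600 s
Audio: 192 kbps = 0.192 Mbps.
Sum of rendition bitrates: (57+0.192) + (52+0.192) + (22+0.192) + (18+0.192) = 149.768 Mbps.
× 3600 s = 539,165 Mb = 67,396 MB = 62.77 GiB.

62.77 GiB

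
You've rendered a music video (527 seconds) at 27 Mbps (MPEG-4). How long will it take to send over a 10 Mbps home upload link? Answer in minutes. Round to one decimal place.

23.7 minutes

File: 27.000 Mbps × 527 s = 14229.0 Mb.
At 10 Mbps: 14229.0 / 10 = 1422.9 s ≈ 23.7 minutes.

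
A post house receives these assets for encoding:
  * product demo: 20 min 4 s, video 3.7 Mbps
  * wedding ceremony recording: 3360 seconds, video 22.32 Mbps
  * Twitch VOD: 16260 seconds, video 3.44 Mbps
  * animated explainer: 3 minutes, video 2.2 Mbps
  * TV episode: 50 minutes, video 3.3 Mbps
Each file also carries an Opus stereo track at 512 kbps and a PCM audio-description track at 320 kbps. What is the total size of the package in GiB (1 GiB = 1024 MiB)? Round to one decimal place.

Audio total: 512 + 320 = 832 kbps = 0.832 Mbps.
product demo: 4.532 Mbps × 1204 s = 5456.5 Mb
wedding ceremony recording: 23.152 Mbps × 3360 s = 77790.7 Mb
Twitch VOD: 4.272 Mbps × 16260 s = 69462.7 Mb
animated explainer: 3.032 Mbps × 180 s = 545.8 Mb
TV episode: 4.132 Mbps × 3000 s = 12396.0 Mb
Total: 165651.7 Mb = 20706.5 MB.
= 19.28 GiB.

19.3 GiB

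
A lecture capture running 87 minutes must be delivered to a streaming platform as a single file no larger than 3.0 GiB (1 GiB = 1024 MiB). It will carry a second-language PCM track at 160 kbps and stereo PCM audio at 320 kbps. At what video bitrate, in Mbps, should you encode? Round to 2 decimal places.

Budget: 3.0 GiB = 25769.8 Mb.
87 min = 5220 s
Total bitrate budget: 25769.8 Mb / 5220 s = 4.937 Mbps.
Audio total: 160 + 320 = 480 kbps = 0.480 Mbps.
Video: 4.937 − 0.480 = 4.457 Mbps.

4.46 Mbps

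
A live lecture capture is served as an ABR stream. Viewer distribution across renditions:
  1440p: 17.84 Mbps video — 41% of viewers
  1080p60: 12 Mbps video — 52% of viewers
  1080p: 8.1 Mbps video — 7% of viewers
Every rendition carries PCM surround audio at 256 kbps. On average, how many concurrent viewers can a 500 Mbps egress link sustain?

Audio: 256 kbps = 0.256 Mbps.
Average per-viewer bitrate: 0.41×18.096 + 0.52×12.256 + 0.07×8.356 = 14.377 Mbps.
500 Mbps = 500.0 Mbps; 500.0 / 14.377 = 34.78 → 34.

34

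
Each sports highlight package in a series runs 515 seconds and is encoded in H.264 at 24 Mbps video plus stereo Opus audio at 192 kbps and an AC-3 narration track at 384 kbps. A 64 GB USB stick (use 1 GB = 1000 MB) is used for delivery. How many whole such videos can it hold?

40

Audio total: 192 + 384 = 576 kbps = 0.576 Mbps.
Total bitrate: 24.576 Mbps.
Per item: 24.576 Mbps × 515 s = 12,657 Mb = 1,582 MB.
Capacity: 64 GB = 512,000 Mb; 40.45 items → 40 complete.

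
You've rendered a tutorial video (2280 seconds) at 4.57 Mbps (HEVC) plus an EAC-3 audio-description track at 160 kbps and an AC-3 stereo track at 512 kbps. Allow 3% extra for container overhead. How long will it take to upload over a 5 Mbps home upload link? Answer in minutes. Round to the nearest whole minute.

Audio total: 160 + 512 = 672 kbps = 0.672 Mbps.
Total bitrate: 5.242 Mbps.
File: 5.242 Mbps × 2280 s = 11951.8 Mb.
With 3% container overhead: ×1.03. → 12310.3 Mb.
At 5 Mbps: 12310.3 / 5 = 2462.1 s ≈ 41 minutes.

41 minutes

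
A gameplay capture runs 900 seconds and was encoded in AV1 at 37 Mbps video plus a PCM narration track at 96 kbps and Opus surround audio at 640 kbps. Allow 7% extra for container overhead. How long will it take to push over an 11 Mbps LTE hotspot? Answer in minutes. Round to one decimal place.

Audio total: 96 + 640 = 736 kbps = 0.736 Mbps.
Total bitrate: 37.736 Mbps.
File: 37.736 Mbps × 900 s = 33962.4 Mb.
With 7% container overhead: ×1.07. → 36339.8 Mb.
At 11 Mbps: 36339.8 / 11 = 3303.6 s ≈ 55.1 minutes.

55.1 minutes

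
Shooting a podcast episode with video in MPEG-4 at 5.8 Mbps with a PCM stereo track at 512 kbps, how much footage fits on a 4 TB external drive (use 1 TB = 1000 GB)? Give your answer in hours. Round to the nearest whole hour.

Audio: 512 kbps = 0.512 Mbps.
Total bitrate: 5.8 + 0.512 = 6.312 Mbps.
Capacity: 4 TB = 32,000,000 Mb.
Recording time: 32,000,000 / 6.312 = 5,069,708 s ≈ 1,408 hours.

1408 hours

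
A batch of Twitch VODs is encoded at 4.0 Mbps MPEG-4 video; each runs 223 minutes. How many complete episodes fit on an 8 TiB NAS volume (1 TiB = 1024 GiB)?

1314

223 min = 13380 s
Per item: 4.000 Mbps × 13380 s = 53,520 Mb = 6,690 MB.
Capacity: 8 TiB = 70,368,744 Mb; 1314.81 items → 1314 complete.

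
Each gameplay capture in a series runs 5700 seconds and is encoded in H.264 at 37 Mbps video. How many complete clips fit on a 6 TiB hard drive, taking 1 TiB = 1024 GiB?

250

Per item: 37.000 Mbps × 5700 s = 210,900 Mb = 26,362 MB.
Capacity: 6 TiB = 52,776,558 Mb; 250.24 items → 250 complete.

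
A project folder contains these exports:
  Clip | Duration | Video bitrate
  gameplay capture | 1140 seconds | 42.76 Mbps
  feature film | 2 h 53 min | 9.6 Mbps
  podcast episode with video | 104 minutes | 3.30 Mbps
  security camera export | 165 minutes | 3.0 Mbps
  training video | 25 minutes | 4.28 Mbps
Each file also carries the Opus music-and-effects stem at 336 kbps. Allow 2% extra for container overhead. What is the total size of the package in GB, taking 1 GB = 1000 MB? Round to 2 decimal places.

Audio: 336 kbps = 0.336 Mbps.
gameplay capture: 43.096 Mbps × 1140 s × 1.02 = 50112.0 Mb
feature film: 9.936 Mbps × 10380 s × 1.02 = 105198.4 Mb
podcast episode with video: 3.636 Mbps × 6240 s × 1.02 = 23142.4 Mb
security camera export: 3.336 Mbps × 9900 s × 1.02 = 33686.9 Mb
training video: 4.616 Mbps × 1500 s × 1.02 = 7062.5 Mb
Total: 219202.2 Mb = 27400.3 MB.
= 27.40 GB.

27.40 GB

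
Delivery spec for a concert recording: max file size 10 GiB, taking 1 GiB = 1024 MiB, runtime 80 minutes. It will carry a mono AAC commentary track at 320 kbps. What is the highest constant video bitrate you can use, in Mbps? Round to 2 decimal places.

17.58 Mbps

Budget: 10 GiB = 85899.3 Mb.
80 min = 4800 s
Total bitrate budget: 85899.3 Mb / 4800 s = 17.896 Mbps.
Audio: 320 kbps = 0.320 Mbps.
Video: 17.896 − 0.320 = 17.576 Mbps.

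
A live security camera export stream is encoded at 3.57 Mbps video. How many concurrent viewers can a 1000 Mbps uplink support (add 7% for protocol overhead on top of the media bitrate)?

261

On the wire with 7% overhead: 3.820 Mbps.
1000 Mbps = 1,000 Mbps; 1,000 / 3.820 = 261.79 → 261 viewers.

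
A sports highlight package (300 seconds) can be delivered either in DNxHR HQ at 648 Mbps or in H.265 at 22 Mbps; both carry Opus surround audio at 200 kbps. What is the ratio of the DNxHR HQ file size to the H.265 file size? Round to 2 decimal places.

29.20

Audio: 200 kbps = 0.200 Mbps.
DNxHR HQ: 648.200 Mbps × 300 s = 194460.0 Mb = 24.308 GB.
H.265: 22.200 Mbps × 300 s = 6660.0 Mb = 0.833 GB.
Ratio: 24.308 / 0.833 = 29.198.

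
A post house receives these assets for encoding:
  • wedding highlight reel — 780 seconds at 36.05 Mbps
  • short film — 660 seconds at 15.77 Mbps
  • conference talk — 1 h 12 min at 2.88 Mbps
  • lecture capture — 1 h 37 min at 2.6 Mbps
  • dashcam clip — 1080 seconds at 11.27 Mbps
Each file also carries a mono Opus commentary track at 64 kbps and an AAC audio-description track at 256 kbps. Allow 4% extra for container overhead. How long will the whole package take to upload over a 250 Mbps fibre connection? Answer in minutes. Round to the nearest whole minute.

Audio total: 64 + 256 = 320 kbps = 0.320 Mbps.
wedding highlight reel: 36.370 Mbps × 780 s × 1.04 = 29503.3 Mb
short film: 16.090 Mbps × 660 s × 1.04 = 11044.2 Mb
conference talk: 3.200 Mbps × 4320 s × 1.04 = 14377.0 Mb
lecture capture: 2.920 Mbps × 5820 s × 1.04 = 17674.2 Mb
dashcam clip: 11.590 Mbps × 1080 s × 1.04 = 13017.9 Mb
Total: 85616.5 Mb = 10702.1 MB.
At 250 Mbps: 85616.5 / 250 = 342 s ≈ 5.71 minutes.

6 minutes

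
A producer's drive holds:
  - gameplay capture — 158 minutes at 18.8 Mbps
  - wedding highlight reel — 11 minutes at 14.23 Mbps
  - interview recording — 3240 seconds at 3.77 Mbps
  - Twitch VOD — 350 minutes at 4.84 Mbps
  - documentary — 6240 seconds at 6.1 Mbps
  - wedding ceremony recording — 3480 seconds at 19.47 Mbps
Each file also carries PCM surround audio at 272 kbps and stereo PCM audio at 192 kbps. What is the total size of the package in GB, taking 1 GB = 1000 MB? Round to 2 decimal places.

53.47 GB

Audio total: 272 + 192 = 464 kbps = 0.464 Mbps.
gameplay capture: 19.264 Mbps × 9480 s = 182622.7 Mb
wedding highlight reel: 14.694 Mbps × 660 s = 9698.0 Mb
interview recording: 4.234 Mbps × 3240 s = 13718.2 Mb
Twitch VOD: 5.304 Mbps × 21000 s = 111384.0 Mb
documentary: 6.564 Mbps × 6240 s = 40959.4 Mb
wedding ceremony recording: 19.934 Mbps × 3480 s = 69370.3 Mb
Total: 427752.6 Mb = 53469.1 MB.
= 53.47 GB.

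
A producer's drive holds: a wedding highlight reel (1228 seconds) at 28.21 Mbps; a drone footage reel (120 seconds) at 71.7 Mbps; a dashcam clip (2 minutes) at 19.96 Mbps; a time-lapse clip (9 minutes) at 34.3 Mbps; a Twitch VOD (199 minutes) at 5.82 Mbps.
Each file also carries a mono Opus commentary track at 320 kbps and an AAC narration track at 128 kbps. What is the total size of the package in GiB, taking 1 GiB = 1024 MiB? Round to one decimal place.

16.3 GiB

Audio total: 320 + 128 = 448 kbps = 0.448 Mbps.
wedding highlight reel: 28.658 Mbps × 1228 s = 35192.0 Mb
drone footage reel: 72.148 Mbps × 120 s = 8657.8 Mb
dashcam clip: 20.408 Mbps × 120 s = 2449.0 Mb
time-lapse clip: 34.748 Mbps × 540 s = 18763.9 Mb
Twitch VOD: 6.268 Mbps × 11940 s = 74839.9 Mb
Total: 139902.6 Mb = 17487.8 MB.
= 16.29 GiB.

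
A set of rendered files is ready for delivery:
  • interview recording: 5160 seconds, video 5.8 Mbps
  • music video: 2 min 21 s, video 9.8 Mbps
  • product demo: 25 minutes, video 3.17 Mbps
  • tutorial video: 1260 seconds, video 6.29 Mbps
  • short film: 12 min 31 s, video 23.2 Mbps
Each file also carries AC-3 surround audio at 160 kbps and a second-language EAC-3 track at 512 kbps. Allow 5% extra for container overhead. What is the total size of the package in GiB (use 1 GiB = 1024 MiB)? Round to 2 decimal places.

Audio total: 160 + 512 = 672 kbps = 0.672 Mbps.
interview recording: 6.472 Mbps × 5160 s × 1.05 = 35065.3 Mb
music video: 10.472 Mbps × 141 s × 1.05 = 1550.4 Mb
product demo: 3.842 Mbps × 1500 s × 1.05 = 6051.1 Mb
tutorial video: 6.962 Mbps × 1260 s × 1.05 = 9210.7 Mb
short film: 23.872 Mbps × 751 s × 1.05 = 18824.3 Mb
Total: 70701.8 Mb = 8837.7 MB.
= 8.231 GiB.

8.23 GiB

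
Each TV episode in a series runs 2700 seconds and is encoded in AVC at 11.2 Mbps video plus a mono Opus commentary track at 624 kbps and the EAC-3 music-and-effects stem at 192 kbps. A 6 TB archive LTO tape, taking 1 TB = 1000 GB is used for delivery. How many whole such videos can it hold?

Audio total: 624 + 192 = 816 kbps = 0.816 Mbps.
Total bitrate: 12.016 Mbps.
Per item: 12.016 Mbps × 2700 s = 32,443 Mb = 4,055 MB.
Capacity: 6 TB = 48,000,000 Mb; 1479.51 items → 1479 complete.

1479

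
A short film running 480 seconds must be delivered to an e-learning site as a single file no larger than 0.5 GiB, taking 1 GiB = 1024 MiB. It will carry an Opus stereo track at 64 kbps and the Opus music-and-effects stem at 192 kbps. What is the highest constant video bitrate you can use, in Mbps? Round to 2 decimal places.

Budget: 0.5 GiB = 4295.0 Mb.
Total bitrate budget: 4295.0 Mb / 480 s = 8.948 Mbps.
Audio total: 64 + 192 = 256 kbps = 0.256 Mbps.
Video: 8.948 − 0.256 = 8.692 Mbps.

8.69 Mbps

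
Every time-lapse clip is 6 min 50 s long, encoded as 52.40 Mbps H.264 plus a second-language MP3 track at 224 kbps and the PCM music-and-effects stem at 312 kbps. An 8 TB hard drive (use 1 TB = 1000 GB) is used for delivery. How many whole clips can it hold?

6 min 50 s = 410 s
Audio total: 224 + 312 = 536 kbps = 0.536 Mbps.
Total bitrate: 52.936 Mbps.
Per item: 52.936 Mbps × 410 s = 21,704 Mb = 2,713 MB.
Capacity: 8 TB = 64,000,000 Mb; 2948.80 items → 2948 complete.

2948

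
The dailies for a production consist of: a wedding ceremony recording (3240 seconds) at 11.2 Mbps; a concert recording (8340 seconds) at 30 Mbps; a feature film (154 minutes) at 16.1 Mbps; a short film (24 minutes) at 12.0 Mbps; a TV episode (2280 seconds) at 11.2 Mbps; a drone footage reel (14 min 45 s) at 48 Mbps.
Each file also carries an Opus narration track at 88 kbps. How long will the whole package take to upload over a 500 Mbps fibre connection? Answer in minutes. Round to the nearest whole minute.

Audio: 88 kbps = 0.088 Mbps.
wedding ceremony recording: 11.288 Mbps × 3240 s = 36573.1 Mb
concert recording: 30.088 Mbps × 8340 s = 250933.9 Mb
feature film: 16.188 Mbps × 9240 s = 149577.1 Mb
short film: 12.088 Mbps × 1440 s = 17406.7 Mb
TV episode: 11.288 Mbps × 2280 s = 25736.6 Mb
drone footage reel: 48.088 Mbps × 885 s = 42557.9 Mb
Total: 522785.4 Mb = 65348.2 MB.
At 500 Mbps: 522785.4 / 500 = 1046 s ≈ 17.4 minutes.

17 minutes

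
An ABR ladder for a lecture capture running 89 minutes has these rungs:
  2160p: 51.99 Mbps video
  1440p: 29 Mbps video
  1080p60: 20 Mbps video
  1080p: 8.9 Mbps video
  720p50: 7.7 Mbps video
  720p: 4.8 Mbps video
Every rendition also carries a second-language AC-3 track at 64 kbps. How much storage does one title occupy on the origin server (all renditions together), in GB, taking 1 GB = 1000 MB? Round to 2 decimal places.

89 min = 5340 s
Audio: 64 kbps = 0.064 Mbps.
Sum of rendition bitrates: (51.99+0.064) + (29+0.064) + (20+0.064) + (8.9+0.064) + (7.7+0.064) + (4.8+0.064) = 122.774 Mbps.
× 5340 s = 655,613 Mb = 81,952 MB = 81.95 GB.

81.95 GB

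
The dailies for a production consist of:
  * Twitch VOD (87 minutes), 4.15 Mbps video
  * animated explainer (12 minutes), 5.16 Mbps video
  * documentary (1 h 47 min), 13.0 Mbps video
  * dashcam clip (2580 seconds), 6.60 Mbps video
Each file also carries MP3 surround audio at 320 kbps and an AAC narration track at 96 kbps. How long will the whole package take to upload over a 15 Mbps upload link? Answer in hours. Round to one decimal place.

Audio total: 320 + 96 = 416 kbps = 0.416 Mbps.
Twitch VOD: 4.566 Mbps × 5220 s = 23834.5 Mb
animated explainer: 5.576 Mbps × 720 s = 4014.7 Mb
documentary: 13.416 Mbps × 6420 s = 86130.7 Mb
dashcam clip: 7.016 Mbps × 2580 s = 18101.3 Mb
Total: 132081.2 Mb = 16510.2 MB.
At 15 Mbps: 132081.2 / 15 = 8805 s ≈ 2.45 hours.

2.4 hours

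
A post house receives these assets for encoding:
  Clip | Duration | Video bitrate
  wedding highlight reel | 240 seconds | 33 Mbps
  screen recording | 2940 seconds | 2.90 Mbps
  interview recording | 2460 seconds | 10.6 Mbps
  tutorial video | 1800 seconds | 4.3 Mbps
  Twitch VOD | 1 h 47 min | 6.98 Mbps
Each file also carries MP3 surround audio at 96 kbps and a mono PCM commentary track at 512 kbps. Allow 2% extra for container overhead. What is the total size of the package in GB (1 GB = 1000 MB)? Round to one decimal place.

Audio total: 96 + 512 = 608 kbps = 0.608 Mbps.
wedding highlight reel: 33.608 Mbps × 240 s × 1.02 = 8227.2 Mb
screen recording: 3.508 Mbps × 2940 s × 1.02 = 10519.8 Mb
interview recording: 11.208 Mbps × 2460 s × 1.02 = 28123.1 Mb
tutorial video: 4.908 Mbps × 1800 s × 1.02 = 9011.1 Mb
Twitch VOD: 7.588 Mbps × 6420 s × 1.02 = 49689.3 Mb
Total: 105570.5 Mb = 13196.3 MB.
= 13.20 GB.

13.2 GB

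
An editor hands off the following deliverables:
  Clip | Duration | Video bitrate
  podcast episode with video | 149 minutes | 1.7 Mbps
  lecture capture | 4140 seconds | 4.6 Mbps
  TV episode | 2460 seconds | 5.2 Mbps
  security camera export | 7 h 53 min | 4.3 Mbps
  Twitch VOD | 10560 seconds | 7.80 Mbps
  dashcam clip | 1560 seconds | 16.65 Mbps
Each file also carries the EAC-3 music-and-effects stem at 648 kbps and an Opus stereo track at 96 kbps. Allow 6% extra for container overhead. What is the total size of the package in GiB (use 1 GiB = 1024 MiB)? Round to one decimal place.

Audio total: 648 + 96 = 744 kbps = 0.744 Mbps.
podcast episode with video: 2.444 Mbps × 8940 s × 1.06 = 23160.3 Mb
lecture capture: 5.344 Mbps × 4140 s × 1.06 = 23451.6 Mb
TV episode: 5.944 Mbps × 2460 s × 1.06 = 15499.6 Mb
security camera export: 5.044 Mbps × 28380 s × 1.06 = 151737.6 Mb
Twitch VOD: 8.544 Mbps × 10560 s × 1.06 = 95638.1 Mb
dashcam clip: 17.394 Mbps × 1560 s × 1.06 = 28762.7 Mb
Total: 338250.0 Mb = 42281.2 MB.
= 39.38 GiB.

39.4 GiB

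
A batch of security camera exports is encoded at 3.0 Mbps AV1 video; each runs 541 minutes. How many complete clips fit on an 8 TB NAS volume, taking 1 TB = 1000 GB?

541 min = 32460 s
Per item: 3.000 Mbps × 32460 s = 97,380 Mb = 12,172 MB.
Capacity: 8 TB = 64,000,000 Mb; 657.22 items → 657 complete.

657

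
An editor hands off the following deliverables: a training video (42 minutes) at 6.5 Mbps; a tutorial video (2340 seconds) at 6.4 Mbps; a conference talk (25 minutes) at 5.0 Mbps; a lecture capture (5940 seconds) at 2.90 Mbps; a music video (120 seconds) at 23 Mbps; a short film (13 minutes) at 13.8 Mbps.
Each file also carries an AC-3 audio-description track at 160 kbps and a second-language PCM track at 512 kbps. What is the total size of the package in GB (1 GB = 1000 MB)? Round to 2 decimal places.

Audio total: 160 + 512 = 672 kbps = 0.672 Mbps.
training video: 7.172 Mbps × 2520 s = 18073.4 Mb
tutorial video: 7.072 Mbps × 2340 s = 16548.5 Mb
conference talk: 5.672 Mbps × 1500 s = 8508.0 Mb
lecture capture: 3.572 Mbps × 5940 s = 21217.7 Mb
music video: 23.672 Mbps × 120 s = 2840.6 Mb
short film: 14.472 Mbps × 780 s = 11288.2 Mb
Total: 78476.4 Mb = 9809.5 MB.
= 9.810 GB.

9.81 GB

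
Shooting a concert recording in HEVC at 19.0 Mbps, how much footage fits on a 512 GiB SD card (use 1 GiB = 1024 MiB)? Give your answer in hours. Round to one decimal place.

64.3 hours

Capacity: 512 GiB = 4,398,047 Mb.
Recording time: 4,398,047 / 19.000 = 231,476 s ≈ 64.3 hours.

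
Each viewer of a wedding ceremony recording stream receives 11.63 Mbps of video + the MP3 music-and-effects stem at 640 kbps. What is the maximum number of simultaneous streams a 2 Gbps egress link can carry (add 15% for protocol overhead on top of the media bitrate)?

Audio: 640 kbps = 0.640 Mbps.
Per-viewer media rate: 12.270 Mbps.
On the wire with 15% overhead: 14.111 Mbps.
2 Gbps = 2,000 Mbps; 2,000 / 14.111 = 141.74 → 141 viewers.

141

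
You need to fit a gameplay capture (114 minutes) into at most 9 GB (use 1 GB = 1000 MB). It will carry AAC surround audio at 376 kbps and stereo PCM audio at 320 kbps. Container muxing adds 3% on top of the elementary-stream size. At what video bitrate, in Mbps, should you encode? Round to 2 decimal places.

9.52 Mbps

Budget: 9 GB = 72000.0 Mb.
Stream payload after overhead: 72000.0 / 1.03 = 69902.9 Mb.
114 min = 6840 s
Total bitrate budget: 69902.9 Mb / 6840 s = 10.220 Mbps.
Audio total: 376 + 320 = 696 kbps = 0.696 Mbps.
Video: 10.220 − 0.696 = 9.524 Mbps.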